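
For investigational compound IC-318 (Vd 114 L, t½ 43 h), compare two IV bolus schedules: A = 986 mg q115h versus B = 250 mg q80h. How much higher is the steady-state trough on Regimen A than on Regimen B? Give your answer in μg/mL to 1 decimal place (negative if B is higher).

0.8 μg/mL

Regimen A: f = (1/2)^(115/43) ≈ 0.1566; Cmin,ss = (986/114)·f/(1−f) ≈ 1.606 μg/mL.
Regimen B: f = (1/2)^(80/43) ≈ 0.2754; Cmin,ss = (250/114)·f/(1−f) ≈ 0.833 μg/mL.
Difference ≈ 1.606 − 0.833 ≈ 0.773 μg/mL.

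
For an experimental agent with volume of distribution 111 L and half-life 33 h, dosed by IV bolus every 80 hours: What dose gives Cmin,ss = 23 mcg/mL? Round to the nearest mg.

τ/t½ = 80/33 ≈ 2.4242, so f = (1/2)^(80/33) ≈ 0.186307.
Cmin,ss = (D/Vd)·f/(1−f), so D = Cmin,ss·Vd·(1−f)/f.
D = 23 × 111 × (1−f)/f ≈ 23 × 111 × 4.36748 ≈ 11150.18 mg.

11150 mg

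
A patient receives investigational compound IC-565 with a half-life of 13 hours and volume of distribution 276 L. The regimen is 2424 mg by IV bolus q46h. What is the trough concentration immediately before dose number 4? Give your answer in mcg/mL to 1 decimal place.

0.8 mcg/mL

f = (1/2)^(τ/t½) = (1/2)^(46/13) ≈ 0.0861.
C₀ = D/Vd = 2424/276 ≈ 8.783 mcg/mL.
Before the 4th dose, 3 doses have been given. Superposition: Cmin = C₀·(f + f² + … + f^3).
≈ 8.783 × (0.0861 + 0.0074 + 0.0006) ≈ 8.783 × 0.0941 ≈ 0.826 mcg/mL.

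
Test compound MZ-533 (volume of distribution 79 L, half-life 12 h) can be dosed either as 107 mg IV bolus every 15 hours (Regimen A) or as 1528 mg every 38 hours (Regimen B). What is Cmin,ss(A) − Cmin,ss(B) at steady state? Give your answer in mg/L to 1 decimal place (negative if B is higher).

-1.4 mg/L

Regimen A: f = (1/2)^(15/12) ≈ 0.4204; Cmin,ss = (107/79)·f/(1−f) ≈ 0.982 mg/L.
Regimen B: f = (1/2)^(38/12) ≈ 0.1114; Cmin,ss = (1528/79)·f/(1−f) ≈ 2.425 mg/L.
Difference ≈ 0.982 − 2.425 ≈ -1.443 mg/L.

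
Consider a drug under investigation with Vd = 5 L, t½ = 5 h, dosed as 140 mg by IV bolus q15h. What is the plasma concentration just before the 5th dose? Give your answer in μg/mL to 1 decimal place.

f = (1/2)^(τ/t½) = (1/2)^(15/5) ≈ 0.1250.
C₀ = D/Vd = 140/5 ≈ 28.000 μg/mL.
Before the 5th dose, 4 doses have been given. Superposition: Cmin = C₀·(f + f² + … + f^4).
≈ 28.000 × (0.1250 + 0.0156 + 0.0020 + 0.0002) ≈ 28.000 × 0.1428 ≈ 3.998 μg/mL.

4.0 μg/mL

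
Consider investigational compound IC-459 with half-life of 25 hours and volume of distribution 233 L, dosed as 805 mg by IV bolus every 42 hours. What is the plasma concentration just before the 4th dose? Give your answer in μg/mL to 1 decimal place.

1.5 μg/mL

f = (1/2)^(τ/t½) = (1/2)^(42/25) ≈ 0.3121.
C₀ = D/Vd = 805/233 ≈ 3.455 μg/mL.
Before the 4th dose, 3 doses have been given. Superposition: Cmin = C₀·(f + f² + … + f^3).
≈ 3.455 × (0.3121 + 0.0974 + 0.0304) ≈ 3.455 × 0.4399 ≈ 1.520 μg/mL.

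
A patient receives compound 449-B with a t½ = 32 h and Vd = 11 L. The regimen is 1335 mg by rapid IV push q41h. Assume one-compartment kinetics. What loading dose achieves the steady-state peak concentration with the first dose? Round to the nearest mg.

f = (1/2)^(41/32) ≈ 0.411439; accumulation ratio R = 1/(1−f) ≈ 1.69906.
Loading dose to hit Cmax,ss on first dose: D_load = D_maint·R ≈ 1335 × 1.69906 ≈ 2268.25 mg.

2268 mg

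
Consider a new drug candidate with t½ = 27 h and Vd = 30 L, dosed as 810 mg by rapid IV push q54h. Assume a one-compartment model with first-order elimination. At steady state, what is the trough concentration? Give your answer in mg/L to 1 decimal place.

9.0 mg/L

τ = 54 h = 2 half-lives, so f = (1/2)^2 = 0.25.
Accumulation ratio R = 1/(1 − f) = 1/0.75 = 4/3.
Single-dose peak C₀ = D/Vd = 810/30 = 27 mg/L.
Steady-state peak Cmax,ss = C₀·R = 27 × 4/3 ≈ 36.000 mg/L.
Steady-state trough Cmin,ss = Cmax,ss·f ≈ 36.000 × 0.25 ≈ 9.000 mg/L.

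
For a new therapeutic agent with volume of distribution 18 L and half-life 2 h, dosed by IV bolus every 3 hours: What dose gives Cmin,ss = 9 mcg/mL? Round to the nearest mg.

296 mg

τ/t½ = 3/2 ≈ 1.5, so f = (1/2)^(3/2) ≈ 0.353553.
Cmin,ss = (D/Vd)·f/(1−f), so D = Cmin,ss·Vd·(1−f)/f.
D = 9 × 18 × (1−f)/f ≈ 9 × 18 × 1.82843 ≈ 296.21 mg.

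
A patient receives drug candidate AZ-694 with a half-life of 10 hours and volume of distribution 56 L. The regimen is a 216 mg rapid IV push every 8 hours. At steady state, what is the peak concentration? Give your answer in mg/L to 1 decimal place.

9.1 mg/L

Over one 8-h interval, 8/10 ≈ 0.8 half-lives elapse, leaving f ≈ 0.5743 of each dose.
At steady state, accumulation factor R = 1/(1 − e^(−kτ)) ≈ 2.3491.
Single-dose peak C₀ = D/Vd = 216/56 ≈ 3.857 mg/L.
Steady-state peak Cmax,ss = C₀·R ≈ 3.857 × 2.3491 ≈ 9.060 mg/L.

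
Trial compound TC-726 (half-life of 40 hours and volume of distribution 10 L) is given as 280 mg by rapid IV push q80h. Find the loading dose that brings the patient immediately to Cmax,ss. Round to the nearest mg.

373 mg

f = (1/2)^(80/40) ≈ 0.250000; accumulation ratio R = 1/(1−f) ≈ 1.33333.
Loading dose to hit Cmax,ss on first dose: D_load = D_maint·R ≈ 280 × 1.33333 ≈ 373.33 mg.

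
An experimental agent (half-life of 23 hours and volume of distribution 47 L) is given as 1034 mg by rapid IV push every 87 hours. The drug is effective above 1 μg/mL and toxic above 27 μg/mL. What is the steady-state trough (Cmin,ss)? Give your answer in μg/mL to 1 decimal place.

τ/t½ = 87/23 ≈ 3.7826, so fraction remaining f = (1/2)^(87/23) ≈ 0.0727.
Each bolus raises the concentration by D/Vd = 1034/47 ≈ 22.000 μg/mL.
Steady-state trough Cmin,ss = C₀·f/(1−f) ≈ 22.000 × 0.0727/0.9273 ≈ 1.725 μg/mL.
Trough 1.7 μg/mL vs MEC 1 μg/mL: adequate.

1.7 μg/mL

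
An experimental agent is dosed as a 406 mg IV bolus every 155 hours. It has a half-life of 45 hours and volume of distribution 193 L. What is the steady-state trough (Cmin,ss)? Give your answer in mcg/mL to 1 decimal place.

k = ln2/t½ = ln2/45 ≈ 0.015403 h⁻¹; fraction remaining f = e^(−kτ) = e^(−0.015403×155) ≈ 0.0919.
Accumulation ratio R = 1/(1 − f) ≈ 1/0.9081 ≈ 1.1012.
Each bolus raises the concentration by D/Vd = 406/193 ≈ 2.104 mcg/mL.
Steady-state peak Cmax,ss = C₀·R ≈ 2.104 × 1.1012 ≈ 2.317 mcg/mL.
One interval later, Cmin,ss = Cmax,ss·e^(−kτ) ≈ 2.317 × 0.0919 ≈ 0.213 mcg/mL.

0.2 mcg/mL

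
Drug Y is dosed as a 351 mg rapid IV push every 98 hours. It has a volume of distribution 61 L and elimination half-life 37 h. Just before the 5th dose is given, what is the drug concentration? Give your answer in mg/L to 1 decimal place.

1.1 mg/L

f = (1/2)^(τ/t½) = (1/2)^(98/37) ≈ 0.1595.
C₀ = D/Vd = 351/61 ≈ 5.754 mg/L.
Before the 5th dose, 4 doses have been given. Superposition: Cmin = C₀·(f + f² + … + f^4).
≈ 5.754 × (0.1595 + 0.0254 + 0.0041 + 0.0006) ≈ 5.754 × 0.1896 ≈ 1.091 mg/L.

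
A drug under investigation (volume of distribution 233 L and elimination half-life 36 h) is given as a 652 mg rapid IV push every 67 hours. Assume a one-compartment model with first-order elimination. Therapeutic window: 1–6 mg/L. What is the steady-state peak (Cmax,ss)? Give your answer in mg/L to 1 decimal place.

Over one 67-h interval, 67/36 ≈ 1.8611 half-lives elapse, leaving f ≈ 0.2753 of each dose.
Accumulation ratio R = 1/(1 − f) ≈ 1/0.7247 ≈ 1.3799.
Single-dose peak C₀ = D/Vd = 652/233 ≈ 2.798 mg/L.
Steady-state peak Cmax,ss = C₀·R ≈ 2.798 × 1.3799 ≈ 3.861 mg/L.
Peak 3.9 mg/L vs MTC 6 mg/L: below toxic threshold.

3.9 mg/L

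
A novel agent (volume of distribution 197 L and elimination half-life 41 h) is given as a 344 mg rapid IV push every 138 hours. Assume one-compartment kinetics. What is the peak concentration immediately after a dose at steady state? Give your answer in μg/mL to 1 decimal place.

1.9 μg/mL

k = ln2/t½ = ln2/41 ≈ 0.016906 h⁻¹; fraction remaining f = e^(−kτ) = e^(−0.016906×138) ≈ 0.0970.
At steady state, accumulation factor R = 1/(1 − e^(−kτ)) ≈ 1.1074.
Each bolus raises the concentration by D/Vd = 344/197 ≈ 1.746 μg/mL.
Steady-state peak Cmax,ss = C₀·R ≈ 1.746 × 1.1074 ≈ 1.934 μg/mL.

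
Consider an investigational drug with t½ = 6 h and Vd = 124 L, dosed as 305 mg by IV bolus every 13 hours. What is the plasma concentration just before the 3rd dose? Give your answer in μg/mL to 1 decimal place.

f = (1/2)^(τ/t½) = (1/2)^(13/6) ≈ 0.2227.
C₀ = D/Vd = 305/124 ≈ 2.460 μg/mL.
Before the 3rd dose, 2 doses have been given. Superposition: Cmin = C₀·(f + f²).
≈ 2.460 × (0.2227 + 0.0496) ≈ 2.460 × 0.2723 ≈ 0.670 μg/mL.

0.7 μg/mL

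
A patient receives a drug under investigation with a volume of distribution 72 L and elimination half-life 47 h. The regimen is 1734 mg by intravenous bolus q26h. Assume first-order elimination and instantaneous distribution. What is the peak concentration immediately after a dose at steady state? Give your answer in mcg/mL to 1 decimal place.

75.6 mcg/mL

k = ln2/t½ = ln2/47 ≈ 0.014748 h⁻¹; fraction remaining f = e^(−kτ) = e^(−0.014748×26) ≈ 0.6815.
At steady state, accumulation factor R = 1/(1 − e^(−kτ)) ≈ 3.1397.
Each bolus raises the concentration by D/Vd = 1734/72 ≈ 24.083 mcg/mL.
Cmax,ss = C₀/(1 − f) ≈ 24.083/0.3185 ≈ 75.614 mcg/mL.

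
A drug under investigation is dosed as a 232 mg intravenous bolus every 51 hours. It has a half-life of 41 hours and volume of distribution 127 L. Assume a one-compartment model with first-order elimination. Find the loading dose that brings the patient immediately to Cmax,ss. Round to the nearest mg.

402 mg

f = (1/2)^(51/41) ≈ 0.422229; accumulation ratio R = 1/(1−f) ≈ 1.73079.
Loading dose to hit Cmax,ss on first dose: D_load = D_maint·R ≈ 232 × 1.73079 ≈ 401.54 mg.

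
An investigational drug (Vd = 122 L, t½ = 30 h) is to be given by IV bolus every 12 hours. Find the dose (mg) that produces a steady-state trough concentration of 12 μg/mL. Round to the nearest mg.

468 mg

τ/t½ = 12/30 ≈ 0.4, so f = (1/2)^(12/30) ≈ 0.757858.
Cmin,ss = (D/Vd)·f/(1−f), so D = Cmin,ss·Vd·(1−f)/f.
D = 12 × 122 × (1−f)/f ≈ 12 × 122 × 0.31951 ≈ 467.76 mg.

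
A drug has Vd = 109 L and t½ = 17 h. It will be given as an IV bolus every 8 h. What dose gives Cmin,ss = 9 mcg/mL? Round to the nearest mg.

378 mg

τ/t½ = 8/17 ≈ 0.47059, so f = (1/2)^(8/17) ≈ 0.721670.
Cmin,ss = (D/Vd)·f/(1−f), so D = Cmin,ss·Vd·(1−f)/f.
D = 9 × 109 × (1−f)/f ≈ 9 × 109 × 0.38567 ≈ 378.34 mg.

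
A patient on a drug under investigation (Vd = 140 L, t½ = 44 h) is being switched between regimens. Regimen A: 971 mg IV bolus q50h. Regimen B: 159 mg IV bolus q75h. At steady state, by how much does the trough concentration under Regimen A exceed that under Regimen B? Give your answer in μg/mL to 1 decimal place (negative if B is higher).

Regimen A: f = (1/2)^(50/44) ≈ 0.4549; Cmin,ss = (971/140)·f/(1−f) ≈ 5.788 μg/mL.
Regimen B: f = (1/2)^(75/44) ≈ 0.3068; Cmin,ss = (159/140)·f/(1−f) ≈ 0.503 μg/mL.
Difference ≈ 5.788 − 0.503 ≈ 5.285 μg/mL.

5.3 μg/mL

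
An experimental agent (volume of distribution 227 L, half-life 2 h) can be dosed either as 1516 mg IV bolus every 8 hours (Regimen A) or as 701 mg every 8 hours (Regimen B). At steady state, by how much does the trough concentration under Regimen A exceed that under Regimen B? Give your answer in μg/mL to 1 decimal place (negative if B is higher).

Regimen A: f = (1/2)^(8/2) ≈ 0.0625; Cmin,ss = (1516/227)·f/(1−f) ≈ 0.445 μg/mL.
Regimen B: f = (1/2)^(8/2) ≈ 0.0625; Cmin,ss = (701/227)·f/(1−f) ≈ 0.206 μg/mL.
Difference ≈ 0.445 − 0.206 ≈ 0.239 μg/mL.

0.2 μg/mL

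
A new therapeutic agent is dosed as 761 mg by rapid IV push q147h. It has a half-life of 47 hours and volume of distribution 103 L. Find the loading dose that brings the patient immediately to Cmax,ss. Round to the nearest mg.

859 mg

f = (1/2)^(147/47) ≈ 0.114414; accumulation ratio R = 1/(1−f) ≈ 1.12920.
Loading dose to hit Cmax,ss on first dose: D_load = D_maint·R ≈ 761 × 1.12920 ≈ 859.32 mg.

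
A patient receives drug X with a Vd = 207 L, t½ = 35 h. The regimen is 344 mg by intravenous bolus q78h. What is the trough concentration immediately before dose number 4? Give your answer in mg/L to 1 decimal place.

0.4 mg/L

f = (1/2)^(τ/t½) = (1/2)^(78/35) ≈ 0.2134.
C₀ = D/Vd = 344/207 ≈ 1.662 mg/L.
Before the 4th dose, 3 doses have been given. Superposition: Cmin = C₀·(f + f² + … + f^3).
≈ 1.662 × (0.2134 + 0.0455 + 0.0097) ≈ 1.662 × 0.2686 ≈ 0.446 mg/L.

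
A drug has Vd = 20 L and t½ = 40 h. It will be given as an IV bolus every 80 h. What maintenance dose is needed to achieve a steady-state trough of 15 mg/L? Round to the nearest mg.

τ/t½ = 80/40 ≈ 2, so f = (1/2)^(80/40) ≈ 0.250000.
Cmin,ss = (D/Vd)·f/(1−f), so D = Cmin,ss·Vd·(1−f)/f.
D = 15 × 20 × (1−f)/f ≈ 15 × 20 × 3.00000 ≈ 900.00 mg.

900 mg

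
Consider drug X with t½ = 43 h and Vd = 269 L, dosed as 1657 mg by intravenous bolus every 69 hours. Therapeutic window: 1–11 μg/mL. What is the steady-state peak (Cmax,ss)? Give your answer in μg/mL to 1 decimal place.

9.2 μg/mL

τ/t½ = 69/43 ≈ 1.6047, so fraction remaining f = (1/2)^(69/43) ≈ 0.3288.
At steady state, accumulation factor R = 1/(1 − e^(−kτ)) ≈ 1.4899.
Each bolus raises the concentration by D/Vd = 1657/269 ≈ 6.160 μg/mL.
Steady-state peak Cmax,ss = C₀·R ≈ 6.160 × 1.4899 ≈ 9.178 μg/mL.
Peak 9.2 μg/mL vs MTC 11 μg/mL: below toxic threshold.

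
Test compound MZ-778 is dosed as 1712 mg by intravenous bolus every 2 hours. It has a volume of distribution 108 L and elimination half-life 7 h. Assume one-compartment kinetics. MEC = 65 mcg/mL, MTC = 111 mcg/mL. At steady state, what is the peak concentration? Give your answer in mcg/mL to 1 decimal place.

Over one 2-h interval, 2/7 ≈ 0.28571 half-lives elapse, leaving f ≈ 0.8203 of each dose.
Accumulation ratio R = 1/(1 − f) ≈ 1/0.1797 ≈ 5.5648.
Each bolus raises the concentration by D/Vd = 1712/108 ≈ 15.852 mcg/mL.
Steady-state peak Cmax,ss = C₀·R ≈ 15.852 × 5.5648 ≈ 88.213 mcg/mL.
Peak 88.2 mcg/mL vs MTC 111 mcg/mL: below toxic threshold.

88.2 mcg/mL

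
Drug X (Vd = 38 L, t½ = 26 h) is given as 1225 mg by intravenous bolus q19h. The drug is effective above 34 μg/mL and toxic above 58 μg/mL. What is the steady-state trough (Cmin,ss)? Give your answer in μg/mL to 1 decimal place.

k = ln2/t½ = ln2/26 ≈ 0.026660 h⁻¹; fraction remaining f = e^(−kτ) = e^(−0.026660×19) ≈ 0.6026.
At steady state, accumulation factor R = 1/(1 − e^(−kτ)) ≈ 2.5164.
Single-dose peak C₀ = D/Vd = 1225/38 ≈ 32.237 μg/mL.
Steady-state peak Cmax,ss = C₀·R ≈ 32.237 × 2.5164 ≈ 81.121 μg/mL.
One interval later, Cmin,ss = Cmax,ss·e^(−kτ) ≈ 81.121 × 0.6026 ≈ 48.884 μg/mL.
Trough 48.9 μg/mL vs MEC 34 μg/mL: adequate.

48.9 μg/mL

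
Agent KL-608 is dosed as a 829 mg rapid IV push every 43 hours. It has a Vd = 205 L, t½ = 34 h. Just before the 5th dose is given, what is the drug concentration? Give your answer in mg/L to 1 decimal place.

f = (1/2)^(τ/t½) = (1/2)^(43/34) ≈ 0.4162.
C₀ = D/Vd = 829/205 ≈ 4.044 mg/L.
Before the 5th dose, 4 doses have been given. Superposition: Cmin = C₀·(f + f² + … + f^4).
≈ 4.044 × (0.4162 + 0.1732 + 0.0721 + 0.0300) ≈ 4.044 × 0.6915 ≈ 2.796 mg/L.

2.8 mg/L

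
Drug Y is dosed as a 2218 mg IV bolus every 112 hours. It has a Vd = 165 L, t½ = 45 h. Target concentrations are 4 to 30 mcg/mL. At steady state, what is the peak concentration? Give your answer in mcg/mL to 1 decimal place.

16.4 mcg/mL

τ/t½ = 112/45 ≈ 2.4889, so fraction remaining f = (1/2)^(112/45) ≈ 0.1781.
Accumulation ratio R = 1/(1 − f) ≈ 1/0.8219 ≈ 1.2167.
Single-dose peak C₀ = D/Vd = 2218/165 ≈ 13.442 mcg/mL.
Steady-state peak Cmax,ss = C₀·R ≈ 13.442 × 1.2167 ≈ 16.355 mcg/mL.
Peak 16.4 mcg/mL vs MTC 30 mcg/mL: below toxic threshold.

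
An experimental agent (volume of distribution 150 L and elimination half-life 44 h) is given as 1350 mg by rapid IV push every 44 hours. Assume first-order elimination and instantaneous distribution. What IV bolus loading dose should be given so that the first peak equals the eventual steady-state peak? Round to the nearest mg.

f = (1/2)^(44/44) ≈ 0.500000; accumulation ratio R = 1/(1−f) ≈ 2.00000.
Loading dose to hit Cmax,ss on first dose: D_load = D_maint·R ≈ 1350 × 2.00000 ≈ 2700.00 mg.

2700 mg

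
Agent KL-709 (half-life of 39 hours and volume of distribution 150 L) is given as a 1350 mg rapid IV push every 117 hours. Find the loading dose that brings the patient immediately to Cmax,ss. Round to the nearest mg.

1543 mg

f = (1/2)^(117/39) ≈ 0.125000; accumulation ratio R = 1/(1−f) ≈ 1.14286.
Loading dose to hit Cmax,ss on first dose: D_load = D_maint·R ≈ 1350 × 1.14286 ≈ 1542.86 mg.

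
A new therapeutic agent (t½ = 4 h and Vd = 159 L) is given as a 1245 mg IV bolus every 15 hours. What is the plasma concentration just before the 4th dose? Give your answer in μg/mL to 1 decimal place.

f = (1/2)^(τ/t½) = (1/2)^(15/4) ≈ 0.0743.
C₀ = D/Vd = 1245/159 ≈ 7.830 μg/mL.
Before the 4th dose, 3 doses have been given. Superposition: Cmin = C₀·(f + f² + … + f^3).
≈ 7.830 × (0.0743 + 0.0055 + 0.0004) ≈ 7.830 × 0.0802 ≈ 0.628 μg/mL.

0.6 μg/mL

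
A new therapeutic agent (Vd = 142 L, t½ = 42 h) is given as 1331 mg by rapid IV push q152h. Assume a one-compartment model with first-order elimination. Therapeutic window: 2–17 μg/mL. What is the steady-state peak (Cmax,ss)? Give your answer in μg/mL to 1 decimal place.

Over one 152-h interval, 152/42 ≈ 3.619 half-lives elapse, leaving f ≈ 0.0814 of each dose.
Accumulation ratio R = 1/(1 − f) ≈ 1/0.9186 ≈ 1.0886.
Single-dose peak C₀ = D/Vd = 1331/142 ≈ 9.373 μg/mL.
Steady-state peak Cmax,ss = C₀·R ≈ 9.373 × 1.0886 ≈ 10.203 μg/mL.
Peak 10.2 μg/mL vs MTC 17 μg/mL: below toxic threshold.

10.2 μg/mL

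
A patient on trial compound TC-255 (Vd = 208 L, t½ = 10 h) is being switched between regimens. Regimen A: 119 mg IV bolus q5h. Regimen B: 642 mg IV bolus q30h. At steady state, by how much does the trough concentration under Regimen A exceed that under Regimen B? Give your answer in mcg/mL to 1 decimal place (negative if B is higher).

0.9 mcg/mL

Regimen A: f = (1/2)^(5/10) ≈ 0.7071; Cmin,ss = (119/208)·f/(1−f) ≈ 1.381 mcg/mL.
Regimen B: f = (1/2)^(30/10) ≈ 0.1250; Cmin,ss = (642/208)·f/(1−f) ≈ 0.441 mcg/mL.
Difference ≈ 1.381 − 0.441 ≈ 0.940 mcg/mL.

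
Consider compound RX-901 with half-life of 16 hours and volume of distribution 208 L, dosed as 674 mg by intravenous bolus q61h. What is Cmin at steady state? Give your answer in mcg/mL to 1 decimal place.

k = ln2/t½ = ln2/16 ≈ 0.043322 h⁻¹; fraction remaining f = e^(−kτ) = e^(−0.043322×61) ≈ 0.0712.
Single-dose peak C₀ = D/Vd = 674/208 ≈ 3.240 mcg/mL.
Steady-state trough Cmin,ss = C₀·f/(1−f) ≈ 3.240 × 0.0712/0.9288 ≈ 0.248 mcg/mL.

0.2 mcg/mL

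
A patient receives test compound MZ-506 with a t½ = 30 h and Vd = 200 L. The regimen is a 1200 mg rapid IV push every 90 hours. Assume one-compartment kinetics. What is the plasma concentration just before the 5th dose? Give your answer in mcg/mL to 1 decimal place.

f = (1/2)^(τ/t½) = (1/2)^(90/30) ≈ 0.1250.
C₀ = D/Vd = 1200/200 ≈ 6.000 mcg/mL.
Before the 5th dose, 4 doses have been given. Superposition: Cmin = C₀·(f + f² + … + f^4).
≈ 6.000 × (0.1250 + 0.0156 + 0.0020 + 0.0002) ≈ 6.000 × 0.1428 ≈ 0.857 mcg/mL.

0.9 mcg/mL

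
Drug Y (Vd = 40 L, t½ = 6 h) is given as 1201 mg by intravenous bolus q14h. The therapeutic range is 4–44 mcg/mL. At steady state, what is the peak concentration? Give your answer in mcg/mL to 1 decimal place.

Over one 14-h interval, 14/6 ≈ 2.3333 half-lives elapse, leaving f ≈ 0.1984 of each dose.
Accumulation ratio R = 1/(1 − f) ≈ 1/0.8016 ≈ 1.2475.
Each bolus raises the concentration by D/Vd = 1201/40 ≈ 30.025 mcg/mL.
Steady-state peak Cmax,ss = C₀·R ≈ 30.025 × 1.2475 ≈ 37.456 mcg/mL.
Peak 37.5 mcg/mL vs MTC 44 mcg/mL: below toxic threshold.

37.5 mcg/mL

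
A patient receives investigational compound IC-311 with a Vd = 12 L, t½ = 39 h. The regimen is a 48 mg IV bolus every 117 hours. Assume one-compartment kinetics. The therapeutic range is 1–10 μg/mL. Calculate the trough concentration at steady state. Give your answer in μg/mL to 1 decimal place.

τ = 117 h = 3 half-lives, so f = (1/2)^3 = 0.125.
At steady state, R = 1/(1 − 0.125) = 8/7.
Single-dose peak C₀ = D/Vd = 48/12 = 4 μg/mL.
Steady-state peak Cmax,ss = C₀·R = 4 × 8/7 ≈ 4.571 μg/mL.
Steady-state trough Cmin,ss = Cmax,ss·f ≈ 4.571 × 0.125 ≈ 0.571 μg/mL.
Trough 0.6 μg/mL vs MEC 1 μg/mL: subtherapeutic.

0.6 μg/mL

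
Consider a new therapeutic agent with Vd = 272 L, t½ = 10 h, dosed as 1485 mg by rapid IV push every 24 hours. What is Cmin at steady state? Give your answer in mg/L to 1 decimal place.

1.3 mg/L

τ/t½ = 24/10 ≈ 2.4, so fraction remaining f = (1/2)^(24/10) ≈ 0.1895.
At steady state, accumulation factor R = 1/(1 − e^(−kτ)) ≈ 1.2338.
Each bolus raises the concentration by D/Vd = 1485/272 ≈ 5.460 mg/L.
Cmax,ss = C₀/(1 − f) ≈ 5.460/0.8105 ≈ 6.737 mg/L.
Steady-state trough Cmin,ss = Cmax,ss·f ≈ 6.737 × 0.1895 ≈ 1.277 mg/L.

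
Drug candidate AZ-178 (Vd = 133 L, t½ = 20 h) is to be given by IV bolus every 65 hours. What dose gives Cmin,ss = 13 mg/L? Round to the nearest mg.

τ/t½ = 65/20 ≈ 3.25, so f = (1/2)^(65/20) ≈ 0.105112.
Cmin,ss = (D/Vd)·f/(1−f), so D = Cmin,ss·Vd·(1−f)/f.
D = 13 × 133 × (1−f)/f ≈ 13 × 133 × 8.51366 ≈ 14720.12 mg.

14720 mg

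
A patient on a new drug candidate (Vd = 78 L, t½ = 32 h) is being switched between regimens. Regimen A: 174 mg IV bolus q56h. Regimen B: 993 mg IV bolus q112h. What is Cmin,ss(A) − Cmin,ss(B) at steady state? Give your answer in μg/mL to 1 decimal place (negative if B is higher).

Regimen A: f = (1/2)^(56/32) ≈ 0.2973; Cmin,ss = (174/78)·f/(1−f) ≈ 0.944 μg/mL.
Regimen B: f = (1/2)^(112/32) ≈ 0.0884; Cmin,ss = (993/78)·f/(1−f) ≈ 1.235 μg/mL.
Difference ≈ 0.944 − 1.235 ≈ -0.291 μg/mL.

-0.3 μg/mL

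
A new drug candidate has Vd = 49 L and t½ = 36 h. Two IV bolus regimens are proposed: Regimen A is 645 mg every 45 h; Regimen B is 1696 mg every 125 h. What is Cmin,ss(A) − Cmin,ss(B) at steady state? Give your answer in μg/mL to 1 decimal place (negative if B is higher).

Regimen A: f = (1/2)^(45/36) ≈ 0.4204; Cmin,ss = (645/49)·f/(1−f) ≈ 9.548 μg/mL.
Regimen B: f = (1/2)^(125/36) ≈ 0.0901; Cmin,ss = (1696/49)·f/(1−f) ≈ 3.427 μg/mL.
Difference ≈ 9.548 − 3.427 ≈ 6.121 μg/mL.

6.1 μg/mL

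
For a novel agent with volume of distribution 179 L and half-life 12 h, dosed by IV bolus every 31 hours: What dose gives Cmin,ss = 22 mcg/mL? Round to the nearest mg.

τ/t½ = 31/12 ≈ 2.5833, so f = (1/2)^(31/12) ≈ 0.166855.
Cmin,ss = (D/Vd)·f/(1−f), so D = Cmin,ss·Vd·(1−f)/f.
D = 22 × 179 × (1−f)/f ≈ 22 × 179 × 4.99323 ≈ 19663.34 mg.

19663 mg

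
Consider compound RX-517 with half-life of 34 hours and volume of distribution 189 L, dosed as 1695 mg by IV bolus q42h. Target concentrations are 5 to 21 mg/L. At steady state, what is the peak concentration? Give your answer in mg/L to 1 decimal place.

15.6 mg/L

Over one 42-h interval, 42/34 ≈ 1.2353 half-lives elapse, leaving f ≈ 0.4248 of each dose.
At steady state, accumulation factor R = 1/(1 − e^(−kτ)) ≈ 1.7385.
Each bolus raises the concentration by D/Vd = 1695/189 ≈ 8.968 mg/L.
Steady-state peak Cmax,ss = C₀·R ≈ 8.968 × 1.7385 ≈ 15.591 mg/L.
Peak 15.6 mg/L vs MTC 21 mg/L: below toxic threshold.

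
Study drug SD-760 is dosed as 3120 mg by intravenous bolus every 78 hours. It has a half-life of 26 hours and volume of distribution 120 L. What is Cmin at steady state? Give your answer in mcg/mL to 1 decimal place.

3.7 mcg/mL

τ = 78 h = 3 half-lives, so f = (1/2)^3 = 0.125.
At steady state, R = 1/(1 − 0.125) = 8/7.
Single-dose peak C₀ = D/Vd = 3120/120 = 26 mcg/mL.
Steady-state peak Cmax,ss = C₀·R = 26 × 8/7 ≈ 29.714 mcg/mL.
Steady-state trough Cmin,ss = Cmax,ss·f ≈ 29.714 × 0.125 ≈ 3.714 mcg/mL.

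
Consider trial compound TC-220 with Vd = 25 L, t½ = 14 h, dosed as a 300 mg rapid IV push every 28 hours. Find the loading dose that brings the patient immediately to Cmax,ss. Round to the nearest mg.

f = (1/2)^(28/14) ≈ 0.250000; accumulation ratio R = 1/(1−f) ≈ 1.33333.
Loading dose to hit Cmax,ss on first dose: D_load = D_maint·R ≈ 300 × 1.33333 ≈ 400.00 mg.

400 mg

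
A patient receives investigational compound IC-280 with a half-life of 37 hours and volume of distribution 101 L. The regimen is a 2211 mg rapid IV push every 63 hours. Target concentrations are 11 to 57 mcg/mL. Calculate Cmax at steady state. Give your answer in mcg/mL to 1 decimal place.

31.6 mcg/mL

Over one 63-h interval, 63/37 ≈ 1.7027 half-lives elapse, leaving f ≈ 0.3072 of each dose.
At steady state, accumulation factor R = 1/(1 − e^(−kτ)) ≈ 1.4434.
Single-dose peak C₀ = D/Vd = 2211/101 ≈ 21.891 mcg/mL.
Steady-state peak Cmax,ss = C₀·R ≈ 21.891 × 1.4434 ≈ 31.597 mcg/mL.
Peak 31.6 mcg/mL vs MTC 57 mcg/mL: below toxic threshold.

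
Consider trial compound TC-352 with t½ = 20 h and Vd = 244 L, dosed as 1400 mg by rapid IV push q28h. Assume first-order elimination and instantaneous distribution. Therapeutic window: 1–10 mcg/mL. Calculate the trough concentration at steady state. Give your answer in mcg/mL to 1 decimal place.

3.5 mcg/mL

τ/t½ = 28/20 ≈ 1.4, so fraction remaining f = (1/2)^(28/20) ≈ 0.3789.
At steady state, accumulation factor R = 1/(1 − e^(−kτ)) ≈ 1.6100.
Single-dose peak C₀ = D/Vd = 1400/244 ≈ 5.738 mcg/mL.
Cmax,ss = C₀/(1 − f) ≈ 5.738/0.6211 ≈ 9.238 mcg/mL.
One interval later, Cmin,ss = Cmax,ss·e^(−kτ) ≈ 9.238 × 0.3789 ≈ 3.500 mcg/mL.
Trough 3.5 mcg/mL vs MEC 1 mcg/mL: adequate.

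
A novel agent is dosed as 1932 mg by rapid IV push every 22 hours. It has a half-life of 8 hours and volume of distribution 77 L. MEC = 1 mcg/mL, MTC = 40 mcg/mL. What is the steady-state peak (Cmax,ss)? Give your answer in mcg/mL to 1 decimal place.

29.5 mcg/mL

τ/t½ = 22/8 ≈ 2.75, so fraction remaining f = (1/2)^(22/8) ≈ 0.1487.
At steady state, accumulation factor R = 1/(1 − e^(−kτ)) ≈ 1.1747.
Each bolus raises the concentration by D/Vd = 1932/77 ≈ 25.091 mcg/mL.
Steady-state peak Cmax,ss = C₀·R ≈ 25.091 × 1.1747 ≈ 29.474 mcg/mL.
Peak 29.5 mcg/mL vs MTC 40 mcg/mL: below toxic threshold.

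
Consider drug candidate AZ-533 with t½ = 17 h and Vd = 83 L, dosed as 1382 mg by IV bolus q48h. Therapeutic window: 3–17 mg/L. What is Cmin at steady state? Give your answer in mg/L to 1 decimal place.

2.7 mg/L

τ/t½ = 48/17 ≈ 2.8235, so fraction remaining f = (1/2)^(48/17) ≈ 0.1413.
Accumulation ratio R = 1/(1 − f) ≈ 1/0.8587 ≈ 1.1646.
Single-dose peak C₀ = D/Vd = 1382/83 ≈ 16.651 mg/L.
Cmax,ss = C₀/(1 − f) ≈ 16.651/0.8587 ≈ 19.391 mg/L.
Steady-state trough Cmin,ss = Cmax,ss·f ≈ 19.391 × 0.1413 ≈ 2.740 mg/L.
Trough 2.7 mg/L vs MEC 3 mg/L: subtherapeutic.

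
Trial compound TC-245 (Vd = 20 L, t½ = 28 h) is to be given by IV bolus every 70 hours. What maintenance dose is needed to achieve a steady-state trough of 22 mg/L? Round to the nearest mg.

τ/t½ = 70/28 ≈ 2.5, so f = (1/2)^(70/28) ≈ 0.176777.
Cmin,ss = (D/Vd)·f/(1−f), so D = Cmin,ss·Vd·(1−f)/f.
D = 22 × 20 × (1−f)/f ≈ 22 × 20 × 4.65684 ≈ 2049.01 mg.

2049 mg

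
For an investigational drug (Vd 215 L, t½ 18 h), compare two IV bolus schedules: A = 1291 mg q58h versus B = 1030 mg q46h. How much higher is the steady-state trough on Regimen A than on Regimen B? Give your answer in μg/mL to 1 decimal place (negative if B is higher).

-0.3 μg/mL

Regimen A: f = (1/2)^(58/18) ≈ 0.1072; Cmin,ss = (1291/215)·f/(1−f) ≈ 0.721 μg/mL.
Regimen B: f = (1/2)^(46/18) ≈ 0.1701; Cmin,ss = (1030/215)·f/(1−f) ≈ 0.982 μg/mL.
Difference ≈ 0.721 − 0.982 ≈ -0.261 μg/mL.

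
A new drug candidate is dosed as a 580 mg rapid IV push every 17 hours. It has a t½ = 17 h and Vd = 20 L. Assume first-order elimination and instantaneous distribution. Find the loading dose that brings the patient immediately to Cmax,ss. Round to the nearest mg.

1160 mg

f = (1/2)^(17/17) ≈ 0.500000; accumulation ratio R = 1/(1−f) ≈ 2.00000.
Loading dose to hit Cmax,ss on first dose: D_load = D_maint·R ≈ 580 × 2.00000 ≈ 1160.00 mg.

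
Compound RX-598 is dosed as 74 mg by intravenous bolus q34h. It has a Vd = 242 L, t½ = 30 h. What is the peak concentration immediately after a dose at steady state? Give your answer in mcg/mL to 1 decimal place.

0.6 mcg/mL

τ/t½ = 34/30 ≈ 1.1333, so fraction remaining f = (1/2)^(34/30) ≈ 0.4559.
Accumulation ratio R = 1/(1 − f) ≈ 1/0.5441 ≈ 1.8379.
Each bolus raises the concentration by D/Vd = 74/242 ≈ 0.306 mcg/mL.
Steady-state peak Cmax,ss = C₀·R ≈ 0.306 × 1.8379 ≈ 0.562 mcg/mL.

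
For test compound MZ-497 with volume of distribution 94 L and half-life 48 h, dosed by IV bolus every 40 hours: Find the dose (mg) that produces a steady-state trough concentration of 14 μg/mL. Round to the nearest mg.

1029 mg

τ/t½ = 40/48 ≈ 0.83333, so f = (1/2)^(40/48) ≈ 0.561231.
Cmin,ss = (D/Vd)·f/(1−f), so D = Cmin,ss·Vd·(1−f)/f.
D = 14 × 94 × (1−f)/f ≈ 14 × 94 × 0.78180 ≈ 1028.85 mg.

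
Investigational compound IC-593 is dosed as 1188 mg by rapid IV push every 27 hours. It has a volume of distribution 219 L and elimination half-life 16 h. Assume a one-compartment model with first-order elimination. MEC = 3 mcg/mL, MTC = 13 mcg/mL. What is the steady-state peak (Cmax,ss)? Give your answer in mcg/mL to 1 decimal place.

Over one 27-h interval, 27/16 ≈ 1.6875 half-lives elapse, leaving f ≈ 0.3105 of each dose.
Accumulation ratio R = 1/(1 − f) ≈ 1/0.6895 ≈ 1.4503.
Each bolus raises the concentration by D/Vd = 1188/219 ≈ 5.425 mcg/mL.
Cmax,ss = C₀/(1 − f) ≈ 5.425/0.6895 ≈ 7.868 mcg/mL.
Peak 7.9 mcg/mL vs MTC 13 mcg/mL: below toxic threshold.

7.9 mcg/mL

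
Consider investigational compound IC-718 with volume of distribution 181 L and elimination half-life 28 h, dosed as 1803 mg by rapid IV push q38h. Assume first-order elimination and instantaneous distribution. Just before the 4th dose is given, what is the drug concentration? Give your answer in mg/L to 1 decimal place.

6.0 mg/L

f = (1/2)^(τ/t½) = (1/2)^(38/28) ≈ 0.3904.
C₀ = D/Vd = 1803/181 ≈ 9.961 mg/L.
Before the 4th dose, 3 doses have been given. Superposition: Cmin = C₀·(f + f² + … + f^3).
≈ 9.961 × (0.3904 + 0.1524 + 0.0595) ≈ 9.961 × 0.6023 ≈ 6.000 mg/L.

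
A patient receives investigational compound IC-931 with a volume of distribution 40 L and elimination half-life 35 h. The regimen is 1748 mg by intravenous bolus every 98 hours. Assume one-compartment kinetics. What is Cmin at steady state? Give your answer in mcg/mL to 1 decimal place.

Over one 98-h interval, 98/35 ≈ 2.8 half-lives elapse, leaving f ≈ 0.1436 of each dose.
Accumulation ratio R = 1/(1 − f) ≈ 1/0.8564 ≈ 1.1677.
Each bolus raises the concentration by D/Vd = 1748/40 ≈ 43.700 mcg/mL.
Steady-state peak Cmax,ss = C₀·R ≈ 43.700 × 1.1677 ≈ 51.028 mcg/mL.
Steady-state trough Cmin,ss = Cmax,ss·f ≈ 51.028 × 0.1436 ≈ 7.328 mcg/mL.

7.3 mcg/mL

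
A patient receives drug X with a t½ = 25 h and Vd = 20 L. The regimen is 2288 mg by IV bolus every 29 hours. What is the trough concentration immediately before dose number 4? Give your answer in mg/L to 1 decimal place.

f = (1/2)^(τ/t½) = (1/2)^(29/25) ≈ 0.4475.
C₀ = D/Vd = 2288/20 ≈ 114.400 mg/L.
Before the 4th dose, 3 doses have been given. Superposition: Cmin = C₀·(f + f² + … + f^3).
≈ 114.400 × (0.4475 + 0.2003 + 0.0896) ≈ 114.400 × 0.7374 ≈ 84.359 mg/L.

84.4 mg/L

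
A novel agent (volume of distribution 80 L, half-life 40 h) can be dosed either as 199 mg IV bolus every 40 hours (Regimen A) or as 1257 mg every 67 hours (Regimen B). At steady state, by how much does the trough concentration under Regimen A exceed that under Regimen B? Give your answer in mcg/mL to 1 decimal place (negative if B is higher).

-4.7 mcg/mL

Regimen A: f = (1/2)^(40/40) ≈ 0.5000; Cmin,ss = (199/80)·f/(1−f) ≈ 2.487 mcg/mL.
Regimen B: f = (1/2)^(67/40) ≈ 0.3132; Cmin,ss = (1257/80)·f/(1−f) ≈ 7.165 mcg/mL.
Difference ≈ 2.487 − 7.165 ≈ -4.678 mcg/mL.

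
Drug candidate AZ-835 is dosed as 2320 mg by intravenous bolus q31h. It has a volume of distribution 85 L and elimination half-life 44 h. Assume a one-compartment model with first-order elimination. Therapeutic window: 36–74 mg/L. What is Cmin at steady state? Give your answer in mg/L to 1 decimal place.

Over one 31-h interval, 31/44 ≈ 0.70455 half-lives elapse, leaving f ≈ 0.6136 of each dose.
Each bolus raises the concentration by D/Vd = 2320/85 ≈ 27.294 mg/L.
Steady-state trough Cmin,ss = C₀·f/(1−f) ≈ 27.294 × 0.6136/0.3864 ≈ 43.343 mg/L.
Trough 43.3 mg/L vs MEC 36 mg/L: adequate.

43.3 mg/L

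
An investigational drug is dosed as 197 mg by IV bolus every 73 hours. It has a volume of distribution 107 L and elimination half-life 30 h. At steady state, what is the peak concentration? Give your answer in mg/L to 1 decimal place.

2.3 mg/L

k = ln2/t½ = ln2/30 ≈ 0.023105 h⁻¹; fraction remaining f = e^(−kτ) = e^(−0.023105×73) ≈ 0.1851.
At steady state, accumulation factor R = 1/(1 − e^(−kτ)) ≈ 1.2271.
Each bolus raises the concentration by D/Vd = 197/107 ≈ 1.841 mg/L.
Cmax,ss = C₀/(1 − f) ≈ 1.841/0.8149 ≈ 2.259 mg/L.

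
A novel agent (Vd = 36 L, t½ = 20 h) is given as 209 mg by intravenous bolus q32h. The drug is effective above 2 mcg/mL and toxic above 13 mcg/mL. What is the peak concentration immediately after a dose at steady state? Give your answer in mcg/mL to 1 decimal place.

Over one 32-h interval, 32/20 ≈ 1.6 half-lives elapse, leaving f ≈ 0.3299 of each dose.
Accumulation ratio R = 1/(1 − f) ≈ 1/0.6701 ≈ 1.4923.
Each bolus raises the concentration by D/Vd = 209/36 ≈ 5.806 mcg/mL.
Steady-state peak Cmax,ss = C₀·R ≈ 5.806 × 1.4923 ≈ 8.664 mcg/mL.
Peak 8.7 mcg/mL vs MTC 13 mcg/mL: below toxic threshold.

8.7 mcg/mL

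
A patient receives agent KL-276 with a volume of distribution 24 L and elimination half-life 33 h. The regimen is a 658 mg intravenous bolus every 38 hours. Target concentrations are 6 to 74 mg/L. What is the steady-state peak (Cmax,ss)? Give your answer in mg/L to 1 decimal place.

τ/t½ = 38/33 ≈ 1.1515, so fraction remaining f = (1/2)^(38/33) ≈ 0.4502.
Accumulation ratio R = 1/(1 − f) ≈ 1/0.5498 ≈ 1.8188.
Each bolus raises the concentration by D/Vd = 658/24 ≈ 27.417 mg/L.
Cmax,ss = C₀/(1 − f) ≈ 27.417/0.5498 ≈ 49.867 mg/L.
Peak 49.9 mg/L vs MTC 74 mg/L: below toxic threshold.

49.9 mg/L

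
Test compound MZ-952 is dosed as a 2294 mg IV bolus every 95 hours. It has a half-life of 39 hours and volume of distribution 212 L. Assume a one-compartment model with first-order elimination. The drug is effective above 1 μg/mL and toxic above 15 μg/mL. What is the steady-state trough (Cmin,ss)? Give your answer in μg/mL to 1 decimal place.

τ/t½ = 95/39 ≈ 2.4359, so fraction remaining f = (1/2)^(95/39) ≈ 0.1848.
Single-dose peak C₀ = D/Vd = 2294/212 ≈ 10.821 μg/mL.
Steady-state trough Cmin,ss = C₀·f/(1−f) ≈ 10.821 × 0.1848/0.8152 ≈ 2.453 μg/mL.
Trough 2.5 μg/mL vs MEC 1 μg/mL: adequate.

2.5 μg/mL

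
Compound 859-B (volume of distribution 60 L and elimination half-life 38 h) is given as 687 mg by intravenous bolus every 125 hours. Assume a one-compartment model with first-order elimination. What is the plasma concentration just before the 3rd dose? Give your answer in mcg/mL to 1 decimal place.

f = (1/2)^(τ/t½) = (1/2)^(125/38) ≈ 0.1023.
C₀ = D/Vd = 687/60 ≈ 11.450 mcg/mL.
Before the 3rd dose, 2 doses have been given. Superposition: Cmin = C₀·(f + f²).
≈ 11.450 × (0.1023 + 0.0105) ≈ 11.450 × 0.1128 ≈ 1.292 mcg/mL.

1.3 mcg/mL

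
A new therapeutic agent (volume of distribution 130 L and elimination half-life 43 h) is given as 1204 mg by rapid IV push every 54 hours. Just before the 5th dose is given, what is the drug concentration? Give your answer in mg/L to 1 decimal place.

f = (1/2)^(τ/t½) = (1/2)^(54/43) ≈ 0.4188.
C₀ = D/Vd = 1204/130 ≈ 9.262 mg/L.
Before the 5th dose, 4 doses have been given. Superposition: Cmin = C₀·(f + f² + … + f^4).
≈ 9.262 × (0.4188 + 0.1754 + 0.0735 + 0.0308) ≈ 9.262 × 0.6985 ≈ 6.470 mg/L.

6.5 mg/L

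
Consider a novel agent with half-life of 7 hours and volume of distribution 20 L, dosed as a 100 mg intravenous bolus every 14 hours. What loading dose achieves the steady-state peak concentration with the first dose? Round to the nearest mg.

133 mg

f = (1/2)^(14/7) ≈ 0.250000; accumulation ratio R = 1/(1−f) ≈ 1.33333.
Loading dose to hit Cmax,ss on first dose: D_load = D_maint·R ≈ 100 × 1.33333 ≈ 133.33 mg.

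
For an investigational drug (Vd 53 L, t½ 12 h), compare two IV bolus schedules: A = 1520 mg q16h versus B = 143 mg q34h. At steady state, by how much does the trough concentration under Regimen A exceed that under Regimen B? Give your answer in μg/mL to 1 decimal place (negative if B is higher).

18.4 μg/mL

Regimen A: f = (1/2)^(16/12) ≈ 0.3969; Cmin,ss = (1520/53)·f/(1−f) ≈ 18.874 μg/mL.
Regimen B: f = (1/2)^(34/12) ≈ 0.1403; Cmin,ss = (143/53)·f/(1−f) ≈ 0.440 μg/mL.
Difference ≈ 18.874 − 0.440 ≈ 18.434 μg/mL.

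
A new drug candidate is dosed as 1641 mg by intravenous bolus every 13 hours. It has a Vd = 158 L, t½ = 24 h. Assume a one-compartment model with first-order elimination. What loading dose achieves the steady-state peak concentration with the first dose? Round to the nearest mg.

f = (1/2)^(13/24) ≈ 0.686977; accumulation ratio R = 1/(1−f) ≈ 3.19465.
Loading dose to hit Cmax,ss on first dose: D_load = D_maint·R ≈ 1641 × 3.19465 ≈ 5242.42 mg.

5242 mg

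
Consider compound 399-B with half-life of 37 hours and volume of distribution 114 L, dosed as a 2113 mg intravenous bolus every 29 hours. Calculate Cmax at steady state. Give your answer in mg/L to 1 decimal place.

Over one 29-h interval, 29/37 ≈ 0.78378 half-lives elapse, leaving f ≈ 0.5808 of each dose.
At steady state, accumulation factor R = 1/(1 − e^(−kτ)) ≈ 2.3855.
Each bolus raises the concentration by D/Vd = 2113/114 ≈ 18.535 mg/L.
Steady-state peak Cmax,ss = C₀·R ≈ 18.535 × 2.3855 ≈ 44.215 mg/L.

44.2 mg/L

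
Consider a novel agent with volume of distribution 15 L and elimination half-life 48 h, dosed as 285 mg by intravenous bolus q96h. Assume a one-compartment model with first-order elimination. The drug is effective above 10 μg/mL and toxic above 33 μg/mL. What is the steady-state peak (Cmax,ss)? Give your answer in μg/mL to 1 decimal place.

τ = 96 h = 2 half-lives, so f = (1/2)^2 = 0.25.
Accumulation ratio R = 1/(1 − f) = 1/0.75 = 4/3.
Single-dose peak C₀ = D/Vd = 285/15 = 19 μg/mL.
Steady-state peak Cmax,ss = C₀·R = 19 × 4/3 ≈ 25.333 μg/mL.
Peak 25.3 μg/mL vs MTC 33 μg/mL: below toxic threshold.

25.3 μg/mL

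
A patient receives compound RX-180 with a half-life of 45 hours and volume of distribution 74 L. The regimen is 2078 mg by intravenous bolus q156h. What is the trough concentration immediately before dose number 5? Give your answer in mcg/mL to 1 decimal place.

f = (1/2)^(τ/t½) = (1/2)^(156/45) ≈ 0.0905.
C₀ = D/Vd = 2078/74 ≈ 28.081 mcg/mL.
Before the 5th dose, 4 doses have been given. Superposition: Cmin = C₀·(f + f² + … + f^4).
≈ 28.081 × (0.0905 + 0.0082 + 0.0007 + 0.0001) ≈ 28.081 × 0.0995 ≈ 2.794 mcg/mL.

2.8 mcg/mL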